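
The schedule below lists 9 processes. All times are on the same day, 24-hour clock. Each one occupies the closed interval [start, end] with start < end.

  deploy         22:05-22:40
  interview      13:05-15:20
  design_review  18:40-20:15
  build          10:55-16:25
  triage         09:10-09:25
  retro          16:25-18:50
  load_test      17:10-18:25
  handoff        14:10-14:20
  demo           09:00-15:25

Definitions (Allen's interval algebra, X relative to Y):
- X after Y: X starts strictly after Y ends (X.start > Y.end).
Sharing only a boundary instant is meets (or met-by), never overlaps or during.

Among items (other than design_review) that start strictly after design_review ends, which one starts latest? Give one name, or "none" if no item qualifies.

deploy

Target design_review = [18:40, 20:15].
build [10:55, 16:25] → before → excluded.
demo [09:00, 15:25] → before → excluded.
deploy [22:05, 22:40] → after → candidate.
handoff [14:10, 14:20] → before → excluded.
interview [13:05, 15:20] → before → excluded.
load_test [17:10, 18:25] → before → excluded.
retro [16:25, 18:50] → overlaps → excluded.
triage [09:10, 09:25] → before → excluded.
Among candidates, latest start is 22:05 → deploy.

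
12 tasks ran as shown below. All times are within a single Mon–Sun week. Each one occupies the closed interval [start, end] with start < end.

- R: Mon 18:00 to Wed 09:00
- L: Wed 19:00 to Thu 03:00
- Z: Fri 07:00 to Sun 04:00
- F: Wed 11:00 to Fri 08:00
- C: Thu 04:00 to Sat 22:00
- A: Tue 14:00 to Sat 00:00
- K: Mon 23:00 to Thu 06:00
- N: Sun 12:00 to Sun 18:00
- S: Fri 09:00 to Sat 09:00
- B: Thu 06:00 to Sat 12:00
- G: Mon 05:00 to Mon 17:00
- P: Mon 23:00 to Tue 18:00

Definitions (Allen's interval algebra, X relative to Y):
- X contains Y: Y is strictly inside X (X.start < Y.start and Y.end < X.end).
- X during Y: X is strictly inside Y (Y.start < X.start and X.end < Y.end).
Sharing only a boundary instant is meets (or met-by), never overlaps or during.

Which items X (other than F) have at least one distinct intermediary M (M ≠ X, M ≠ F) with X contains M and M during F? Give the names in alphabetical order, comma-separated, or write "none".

Target F = [Wed 11:00, Fri 08:00].
Intermediaries M with M during F: L.
Via L — items with X contains L: A, K.
Union: A, K.

A, K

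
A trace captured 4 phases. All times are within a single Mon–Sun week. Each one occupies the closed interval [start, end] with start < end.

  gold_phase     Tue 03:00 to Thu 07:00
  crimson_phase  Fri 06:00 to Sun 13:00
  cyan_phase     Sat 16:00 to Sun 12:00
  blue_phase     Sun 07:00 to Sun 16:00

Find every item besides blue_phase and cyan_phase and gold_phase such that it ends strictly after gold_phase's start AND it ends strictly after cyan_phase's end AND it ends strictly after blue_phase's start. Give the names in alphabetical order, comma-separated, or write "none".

Conditions: its end is strictly after gold_phase's start (X.end > Tue 03:00) AND its end is strictly after cyan_phase's end (X.end > Sun 12:00) AND its end is strictly after blue_phase's start (X.end > Sun 07:00).
crimson_phase: end Sun 13:00 > Tue 03:00? ✓; end Sun 13:00 > Sun 12:00? ✓; end Sun 13:00 > Sun 07:00? ✓ → yes.
Result: crimson_phase.

crimson_phase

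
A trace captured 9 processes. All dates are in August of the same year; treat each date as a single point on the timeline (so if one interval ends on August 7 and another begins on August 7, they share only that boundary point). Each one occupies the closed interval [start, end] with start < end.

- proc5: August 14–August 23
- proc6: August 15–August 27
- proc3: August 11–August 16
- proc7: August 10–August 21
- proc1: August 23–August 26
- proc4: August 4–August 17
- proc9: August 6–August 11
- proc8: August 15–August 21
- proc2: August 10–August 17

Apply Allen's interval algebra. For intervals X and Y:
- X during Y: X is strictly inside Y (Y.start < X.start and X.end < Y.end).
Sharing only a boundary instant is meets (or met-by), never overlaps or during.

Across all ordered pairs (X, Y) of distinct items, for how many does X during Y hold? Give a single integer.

6

Checking all 72 ordered pairs for relation 'during'; matching pairs in alphabetical order:
(proc1, proc6): proc1 during proc6 ✓
(proc3, proc2): proc3 during proc2 ✓
(proc3, proc4): proc3 during proc4 ✓
(proc3, proc7): proc3 during proc7 ✓
(proc8, proc5): proc8 during proc5 ✓
(proc9, proc4): proc9 during proc4 ✓
Count: 6.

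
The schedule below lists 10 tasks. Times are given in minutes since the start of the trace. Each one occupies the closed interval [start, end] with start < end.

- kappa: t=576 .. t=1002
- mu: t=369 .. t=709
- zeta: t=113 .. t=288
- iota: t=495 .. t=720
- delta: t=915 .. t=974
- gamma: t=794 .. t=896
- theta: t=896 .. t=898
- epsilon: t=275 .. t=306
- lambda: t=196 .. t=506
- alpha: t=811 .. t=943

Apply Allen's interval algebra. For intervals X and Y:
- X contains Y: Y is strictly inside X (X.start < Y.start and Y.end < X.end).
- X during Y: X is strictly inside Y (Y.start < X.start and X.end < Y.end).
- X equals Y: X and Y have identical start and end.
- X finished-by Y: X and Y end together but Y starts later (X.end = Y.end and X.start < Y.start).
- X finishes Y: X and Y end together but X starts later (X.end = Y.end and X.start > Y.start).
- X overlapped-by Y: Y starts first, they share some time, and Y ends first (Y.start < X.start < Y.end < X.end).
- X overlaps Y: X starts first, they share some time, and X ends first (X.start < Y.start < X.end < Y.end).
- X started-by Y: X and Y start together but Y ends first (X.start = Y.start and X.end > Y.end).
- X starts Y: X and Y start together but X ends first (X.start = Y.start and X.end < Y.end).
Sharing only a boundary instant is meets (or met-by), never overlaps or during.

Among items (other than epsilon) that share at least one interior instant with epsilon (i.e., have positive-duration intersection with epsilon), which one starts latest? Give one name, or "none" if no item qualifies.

lambda

Target epsilon = [t=275, t=306].
alpha [t=811, t=943] → after → excluded.
delta [t=915, t=974] → after → excluded.
gamma [t=794, t=896] → after → excluded.
iota [t=495, t=720] → after → excluded.
kappa [t=576, t=1002] → after → excluded.
lambda [t=196, t=506] → contains → candidate.
mu [t=369, t=709] → after → excluded.
theta [t=896, t=898] → after → excluded.
zeta [t=113, t=288] → overlaps → candidate.
Among candidates, latest start is t=196 → lambda.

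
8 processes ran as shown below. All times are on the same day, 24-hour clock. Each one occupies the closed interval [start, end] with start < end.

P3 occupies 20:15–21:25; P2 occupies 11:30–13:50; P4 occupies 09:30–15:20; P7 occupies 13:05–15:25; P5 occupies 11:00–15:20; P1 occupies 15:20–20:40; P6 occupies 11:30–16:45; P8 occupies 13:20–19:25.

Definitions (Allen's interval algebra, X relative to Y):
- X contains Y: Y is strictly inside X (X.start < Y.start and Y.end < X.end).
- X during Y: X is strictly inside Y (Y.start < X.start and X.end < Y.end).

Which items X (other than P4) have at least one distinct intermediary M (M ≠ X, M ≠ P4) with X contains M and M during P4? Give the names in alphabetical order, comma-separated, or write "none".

P5

Target P4 = [09:30, 15:20].
Intermediaries M with M during P4: P2.
Via P2 — items with X contains P2: P5.
Union: P5.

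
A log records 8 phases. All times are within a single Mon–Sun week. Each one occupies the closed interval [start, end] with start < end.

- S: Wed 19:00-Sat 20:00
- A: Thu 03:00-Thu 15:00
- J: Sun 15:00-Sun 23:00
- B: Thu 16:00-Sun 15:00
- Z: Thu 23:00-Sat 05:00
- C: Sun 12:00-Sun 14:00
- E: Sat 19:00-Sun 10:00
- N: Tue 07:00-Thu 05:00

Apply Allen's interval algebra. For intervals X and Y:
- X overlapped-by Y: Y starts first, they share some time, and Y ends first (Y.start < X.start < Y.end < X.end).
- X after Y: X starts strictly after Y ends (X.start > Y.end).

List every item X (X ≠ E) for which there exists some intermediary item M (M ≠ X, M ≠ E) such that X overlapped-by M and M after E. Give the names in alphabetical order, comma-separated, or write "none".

Target E = [Sat 19:00, Sun 10:00].
Intermediaries M with M after E: C, J.
Via C — items with X overlapped-by C: none.
Via J — items with X overlapped-by J: none.
Union: none.

none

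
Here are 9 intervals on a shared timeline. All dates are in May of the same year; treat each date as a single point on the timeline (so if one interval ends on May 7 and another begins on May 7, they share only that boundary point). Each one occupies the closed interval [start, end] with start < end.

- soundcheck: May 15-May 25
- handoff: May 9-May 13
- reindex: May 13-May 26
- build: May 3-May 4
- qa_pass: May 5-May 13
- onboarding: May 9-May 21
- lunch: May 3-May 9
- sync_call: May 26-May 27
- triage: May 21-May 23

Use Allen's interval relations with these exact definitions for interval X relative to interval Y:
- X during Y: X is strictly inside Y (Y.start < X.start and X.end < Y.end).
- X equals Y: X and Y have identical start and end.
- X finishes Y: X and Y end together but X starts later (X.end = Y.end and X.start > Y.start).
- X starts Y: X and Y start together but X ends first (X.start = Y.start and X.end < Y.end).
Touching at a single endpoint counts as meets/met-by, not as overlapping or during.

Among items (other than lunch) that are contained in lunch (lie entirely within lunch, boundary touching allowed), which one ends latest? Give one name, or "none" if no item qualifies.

build

Target lunch = [May 3, May 9].
build [May 3, May 4] → starts → candidate.
handoff [May 9, May 13] → met-by → excluded.
onboarding [May 9, May 21] → met-by → excluded.
qa_pass [May 5, May 13] → overlapped-by → excluded.
reindex [May 13, May 26] → after → excluded.
soundcheck [May 15, May 25] → after → excluded.
sync_call [May 26, May 27] → after → excluded.
triage [May 21, May 23] → after → excluded.
Among candidates, latest end is May 4 → build.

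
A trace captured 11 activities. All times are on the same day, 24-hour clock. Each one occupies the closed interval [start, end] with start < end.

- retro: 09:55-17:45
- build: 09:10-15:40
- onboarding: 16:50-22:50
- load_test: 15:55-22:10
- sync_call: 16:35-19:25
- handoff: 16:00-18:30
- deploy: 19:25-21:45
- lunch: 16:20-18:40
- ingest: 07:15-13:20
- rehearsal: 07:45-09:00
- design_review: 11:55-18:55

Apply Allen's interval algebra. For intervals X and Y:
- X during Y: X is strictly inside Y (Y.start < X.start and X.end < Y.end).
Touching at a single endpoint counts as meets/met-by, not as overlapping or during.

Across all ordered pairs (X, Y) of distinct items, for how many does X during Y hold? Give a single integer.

Checking all 110 ordered pairs for relation 'during'; matching pairs in alphabetical order:
(deploy, load_test): deploy during load_test ✓
(deploy, onboarding): deploy during onboarding ✓
(handoff, design_review): handoff during design_review ✓
(handoff, load_test): handoff during load_test ✓
(lunch, design_review): lunch during design_review ✓
(lunch, load_test): lunch during load_test ✓
(rehearsal, ingest): rehearsal during ingest ✓
(sync_call, load_test): sync_call during load_test ✓
Count: 8.

8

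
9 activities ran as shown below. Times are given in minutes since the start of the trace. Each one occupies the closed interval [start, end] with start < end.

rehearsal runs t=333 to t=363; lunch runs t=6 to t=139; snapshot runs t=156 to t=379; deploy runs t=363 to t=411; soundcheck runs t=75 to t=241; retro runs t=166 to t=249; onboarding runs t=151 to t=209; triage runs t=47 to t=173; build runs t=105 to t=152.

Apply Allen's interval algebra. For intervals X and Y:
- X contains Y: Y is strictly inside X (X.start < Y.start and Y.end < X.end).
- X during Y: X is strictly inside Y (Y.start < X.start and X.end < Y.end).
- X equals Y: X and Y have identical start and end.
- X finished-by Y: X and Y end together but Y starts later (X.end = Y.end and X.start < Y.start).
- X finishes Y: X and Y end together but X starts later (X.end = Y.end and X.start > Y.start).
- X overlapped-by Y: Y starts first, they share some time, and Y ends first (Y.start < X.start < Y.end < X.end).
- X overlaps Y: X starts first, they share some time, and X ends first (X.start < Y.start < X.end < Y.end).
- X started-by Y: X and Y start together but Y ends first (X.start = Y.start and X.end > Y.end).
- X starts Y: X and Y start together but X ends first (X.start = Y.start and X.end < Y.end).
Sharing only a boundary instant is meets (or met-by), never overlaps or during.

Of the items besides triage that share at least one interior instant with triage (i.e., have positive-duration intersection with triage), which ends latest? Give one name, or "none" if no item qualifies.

Target triage = [t=47, t=173].
build [t=105, t=152] → during → candidate.
deploy [t=363, t=411] → after → excluded.
lunch [t=6, t=139] → overlaps → candidate.
onboarding [t=151, t=209] → overlapped-by → candidate.
rehearsal [t=333, t=363] → after → excluded.
retro [t=166, t=249] → overlapped-by → candidate.
snapshot [t=156, t=379] → overlapped-by → candidate.
soundcheck [t=75, t=241] → overlapped-by → candidate.
Among candidates, latest end is t=379 → snapshot.

snapshot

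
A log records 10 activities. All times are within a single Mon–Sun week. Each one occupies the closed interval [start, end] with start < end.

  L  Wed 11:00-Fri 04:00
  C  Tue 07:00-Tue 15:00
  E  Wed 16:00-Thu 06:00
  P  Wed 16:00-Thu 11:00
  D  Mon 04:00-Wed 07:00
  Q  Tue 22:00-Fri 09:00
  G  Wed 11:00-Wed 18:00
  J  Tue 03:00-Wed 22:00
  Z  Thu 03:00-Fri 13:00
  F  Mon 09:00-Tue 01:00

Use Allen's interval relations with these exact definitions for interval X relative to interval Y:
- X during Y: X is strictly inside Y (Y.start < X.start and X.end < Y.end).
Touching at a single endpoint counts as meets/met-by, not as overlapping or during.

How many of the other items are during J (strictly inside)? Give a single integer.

Target J = [Tue 03:00, Wed 22:00].
C [Tue 07:00, Tue 15:00] → during → counts.
D [Mon 04:00, Wed 07:00] → overlaps → no.
E [Wed 16:00, Thu 06:00] → overlapped-by → no.
F [Mon 09:00, Tue 01:00] → before → no.
G [Wed 11:00, Wed 18:00] → during → counts.
L [Wed 11:00, Fri 04:00] → overlapped-by → no.
P [Wed 16:00, Thu 11:00] → overlapped-by → no.
Q [Tue 22:00, Fri 09:00] → overlapped-by → no.
Z [Thu 03:00, Fri 13:00] → after → no.
Total: 2.

2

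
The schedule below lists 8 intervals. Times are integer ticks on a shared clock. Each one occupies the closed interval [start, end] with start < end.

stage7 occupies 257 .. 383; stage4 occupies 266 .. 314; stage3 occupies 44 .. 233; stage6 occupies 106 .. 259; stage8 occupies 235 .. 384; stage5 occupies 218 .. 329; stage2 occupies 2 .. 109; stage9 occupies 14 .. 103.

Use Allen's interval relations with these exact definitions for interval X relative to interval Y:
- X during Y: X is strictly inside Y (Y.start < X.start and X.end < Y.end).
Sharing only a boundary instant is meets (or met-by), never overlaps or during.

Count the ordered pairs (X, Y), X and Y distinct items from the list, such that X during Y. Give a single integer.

Checking all 56 ordered pairs for relation 'during'; matching pairs in alphabetical order:
(stage4, stage5): stage4 during stage5 ✓
(stage4, stage7): stage4 during stage7 ✓
(stage4, stage8): stage4 during stage8 ✓
(stage7, stage8): stage7 during stage8 ✓
(stage9, stage2): stage9 during stage2 ✓
Count: 5.

5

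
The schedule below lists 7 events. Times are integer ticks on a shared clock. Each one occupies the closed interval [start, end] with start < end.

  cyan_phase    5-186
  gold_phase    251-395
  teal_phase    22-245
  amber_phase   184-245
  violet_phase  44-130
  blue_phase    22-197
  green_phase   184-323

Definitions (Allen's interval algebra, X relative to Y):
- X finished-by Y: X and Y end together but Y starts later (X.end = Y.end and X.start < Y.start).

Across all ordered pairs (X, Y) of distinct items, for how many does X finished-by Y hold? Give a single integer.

1

Checking all 42 ordered pairs for relation 'finished-by'; matching pairs in alphabetical order:
(teal_phase, amber_phase): teal_phase finished-by amber_phase ✓
Count: 1.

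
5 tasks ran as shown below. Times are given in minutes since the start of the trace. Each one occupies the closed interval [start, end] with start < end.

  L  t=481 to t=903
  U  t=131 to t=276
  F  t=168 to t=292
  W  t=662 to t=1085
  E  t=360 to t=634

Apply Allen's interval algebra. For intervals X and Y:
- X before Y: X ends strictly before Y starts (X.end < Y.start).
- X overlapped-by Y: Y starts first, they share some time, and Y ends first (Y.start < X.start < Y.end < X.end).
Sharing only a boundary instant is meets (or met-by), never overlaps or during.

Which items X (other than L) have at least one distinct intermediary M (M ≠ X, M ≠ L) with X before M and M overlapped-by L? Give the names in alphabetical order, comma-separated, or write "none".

E, F, U

Target L = [t=481, t=903].
Intermediaries M with M overlapped-by L: W.
Via W — items with X before W: E, F, U.
Union: E, F, U.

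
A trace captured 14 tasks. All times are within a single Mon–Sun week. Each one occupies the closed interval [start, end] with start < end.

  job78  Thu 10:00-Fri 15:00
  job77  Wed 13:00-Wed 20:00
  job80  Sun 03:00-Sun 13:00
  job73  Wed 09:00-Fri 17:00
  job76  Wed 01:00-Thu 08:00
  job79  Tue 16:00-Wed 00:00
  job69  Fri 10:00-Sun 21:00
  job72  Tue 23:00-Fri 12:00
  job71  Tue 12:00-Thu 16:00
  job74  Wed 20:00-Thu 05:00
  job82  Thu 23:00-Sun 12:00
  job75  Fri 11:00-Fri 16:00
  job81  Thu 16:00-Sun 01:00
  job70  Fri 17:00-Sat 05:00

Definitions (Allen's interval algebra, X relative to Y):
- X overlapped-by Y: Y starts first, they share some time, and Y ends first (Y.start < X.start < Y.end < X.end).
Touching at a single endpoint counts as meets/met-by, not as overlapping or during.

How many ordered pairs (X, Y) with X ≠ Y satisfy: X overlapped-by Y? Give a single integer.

Checking all 182 ordered pairs for relation 'overlapped-by'; matching pairs in alphabetical order:
(job69, job72): job69 overlapped-by job72 ✓
(job69, job73): job69 overlapped-by job73 ✓
(job69, job78): job69 overlapped-by job78 ✓
(job69, job81): job69 overlapped-by job81 ✓
(job69, job82): job69 overlapped-by job82 ✓
(job72, job71): job72 overlapped-by job71 ✓
(job72, job79): job72 overlapped-by job79 ✓
(job73, job71): job73 overlapped-by job71 ✓
(job73, job72): job73 overlapped-by job72 ✓
(job73, job76): job73 overlapped-by job76 ✓
(job75, job72): job75 overlapped-by job72 ✓
(job75, job78): job75 overlapped-by job78 ✓
(job78, job71): job78 overlapped-by job71 ✓
(job78, job72): job78 overlapped-by job72 ✓
(job80, job82): job80 overlapped-by job82 ✓
(job81, job72): job81 overlapped-by job72 ✓
(job81, job73): job81 overlapped-by job73 ✓
(job81, job78): job81 overlapped-by job78 ✓
(job82, job72): job82 overlapped-by job72 ✓
(job82, job73): job82 overlapped-by job73 ✓
(job82, job78): job82 overlapped-by job78 ✓
(job82, job81): job82 overlapped-by job81 ✓
Count: 22.

22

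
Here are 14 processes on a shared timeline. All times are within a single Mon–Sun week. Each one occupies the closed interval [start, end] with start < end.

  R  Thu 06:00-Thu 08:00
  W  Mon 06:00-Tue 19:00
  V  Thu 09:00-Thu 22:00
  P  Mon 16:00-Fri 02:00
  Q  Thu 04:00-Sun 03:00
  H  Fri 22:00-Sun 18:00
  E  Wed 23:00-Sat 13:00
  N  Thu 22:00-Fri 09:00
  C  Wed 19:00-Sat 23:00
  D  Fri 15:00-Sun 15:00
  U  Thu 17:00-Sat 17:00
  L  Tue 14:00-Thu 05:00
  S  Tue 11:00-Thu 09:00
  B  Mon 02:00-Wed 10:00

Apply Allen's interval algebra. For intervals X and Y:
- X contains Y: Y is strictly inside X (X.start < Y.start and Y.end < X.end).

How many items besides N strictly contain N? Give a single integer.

4

Target N = [Thu 22:00, Fri 09:00].
B [Mon 02:00, Wed 10:00] → before → no.
C [Wed 19:00, Sat 23:00] → contains → counts.
D [Fri 15:00, Sun 15:00] → after → no.
E [Wed 23:00, Sat 13:00] → contains → counts.
H [Fri 22:00, Sun 18:00] → after → no.
L [Tue 14:00, Thu 05:00] → before → no.
P [Mon 16:00, Fri 02:00] → overlaps → no.
Q [Thu 04:00, Sun 03:00] → contains → counts.
R [Thu 06:00, Thu 08:00] → before → no.
S [Tue 11:00, Thu 09:00] → before → no.
U [Thu 17:00, Sat 17:00] → contains → counts.
V [Thu 09:00, Thu 22:00] → meets → no.
W [Mon 06:00, Tue 19:00] → before → no.
Total: 4.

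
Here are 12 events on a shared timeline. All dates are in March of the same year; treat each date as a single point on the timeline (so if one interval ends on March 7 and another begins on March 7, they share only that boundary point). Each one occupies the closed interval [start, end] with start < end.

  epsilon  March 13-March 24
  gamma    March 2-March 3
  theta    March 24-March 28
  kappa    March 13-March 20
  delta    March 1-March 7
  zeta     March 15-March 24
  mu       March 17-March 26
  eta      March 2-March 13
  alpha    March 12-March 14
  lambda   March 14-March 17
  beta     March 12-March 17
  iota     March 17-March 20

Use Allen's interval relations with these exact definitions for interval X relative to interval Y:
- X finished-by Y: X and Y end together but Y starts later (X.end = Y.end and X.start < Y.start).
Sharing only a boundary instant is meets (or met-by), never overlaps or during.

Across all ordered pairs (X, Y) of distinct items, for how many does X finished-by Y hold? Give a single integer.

3

Checking all 132 ordered pairs for relation 'finished-by'; matching pairs in alphabetical order:
(beta, lambda): beta finished-by lambda ✓
(epsilon, zeta): epsilon finished-by zeta ✓
(kappa, iota): kappa finished-by iota ✓
Count: 3.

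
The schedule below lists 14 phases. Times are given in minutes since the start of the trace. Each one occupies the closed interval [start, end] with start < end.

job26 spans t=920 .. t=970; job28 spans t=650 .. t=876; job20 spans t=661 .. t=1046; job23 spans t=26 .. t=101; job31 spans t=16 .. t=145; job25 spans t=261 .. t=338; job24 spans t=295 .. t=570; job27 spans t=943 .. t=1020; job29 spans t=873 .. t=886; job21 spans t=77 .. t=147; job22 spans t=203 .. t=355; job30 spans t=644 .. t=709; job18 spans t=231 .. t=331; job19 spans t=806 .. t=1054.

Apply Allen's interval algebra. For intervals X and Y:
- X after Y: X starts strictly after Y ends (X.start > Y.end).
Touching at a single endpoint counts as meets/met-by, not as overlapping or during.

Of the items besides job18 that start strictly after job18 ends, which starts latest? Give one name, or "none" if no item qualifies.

Target job18 = [t=231, t=331].
job19 [t=806, t=1054] → after → candidate.
job20 [t=661, t=1046] → after → candidate.
job21 [t=77, t=147] → before → excluded.
job22 [t=203, t=355] → contains → excluded.
job23 [t=26, t=101] → before → excluded.
job24 [t=295, t=570] → overlapped-by → excluded.
job25 [t=261, t=338] → overlapped-by → excluded.
job26 [t=920, t=970] → after → candidate.
job27 [t=943, t=1020] → after → candidate.
job28 [t=650, t=876] → after → candidate.
job29 [t=873, t=886] → after → candidate.
job30 [t=644, t=709] → after → candidate.
job31 [t=16, t=145] → before → excluded.
Among candidates, latest start is t=943 → job27.

job27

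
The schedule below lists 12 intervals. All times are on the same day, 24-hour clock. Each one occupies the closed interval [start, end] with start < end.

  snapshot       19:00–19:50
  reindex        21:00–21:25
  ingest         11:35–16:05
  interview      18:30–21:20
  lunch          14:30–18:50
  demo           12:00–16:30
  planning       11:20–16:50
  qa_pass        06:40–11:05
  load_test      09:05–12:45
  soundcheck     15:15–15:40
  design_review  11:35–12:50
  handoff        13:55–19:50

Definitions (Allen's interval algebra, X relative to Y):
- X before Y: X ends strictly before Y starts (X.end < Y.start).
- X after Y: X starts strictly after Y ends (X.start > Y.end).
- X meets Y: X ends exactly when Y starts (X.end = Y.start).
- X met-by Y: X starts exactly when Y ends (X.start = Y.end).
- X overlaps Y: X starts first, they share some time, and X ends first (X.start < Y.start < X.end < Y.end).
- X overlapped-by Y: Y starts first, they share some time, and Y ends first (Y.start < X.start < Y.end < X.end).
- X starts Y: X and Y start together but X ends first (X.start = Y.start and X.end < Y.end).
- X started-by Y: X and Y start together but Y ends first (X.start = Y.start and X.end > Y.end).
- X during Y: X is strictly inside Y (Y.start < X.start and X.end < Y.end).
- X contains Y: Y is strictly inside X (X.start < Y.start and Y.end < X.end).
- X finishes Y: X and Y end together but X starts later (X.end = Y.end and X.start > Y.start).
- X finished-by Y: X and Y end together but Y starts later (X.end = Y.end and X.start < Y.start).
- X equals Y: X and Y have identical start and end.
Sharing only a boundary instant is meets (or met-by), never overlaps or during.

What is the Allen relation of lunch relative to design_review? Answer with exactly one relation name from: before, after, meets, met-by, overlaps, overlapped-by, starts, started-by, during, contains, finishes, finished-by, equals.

after

lunch = [14:30, 18:50]; design_review = [11:35, 12:50].
Compare endpoints: lunch.start > design_review.start, lunch.start > design_review.end, lunch.end > design_review.start, lunch.end > design_review.end.
That pattern is 'after'.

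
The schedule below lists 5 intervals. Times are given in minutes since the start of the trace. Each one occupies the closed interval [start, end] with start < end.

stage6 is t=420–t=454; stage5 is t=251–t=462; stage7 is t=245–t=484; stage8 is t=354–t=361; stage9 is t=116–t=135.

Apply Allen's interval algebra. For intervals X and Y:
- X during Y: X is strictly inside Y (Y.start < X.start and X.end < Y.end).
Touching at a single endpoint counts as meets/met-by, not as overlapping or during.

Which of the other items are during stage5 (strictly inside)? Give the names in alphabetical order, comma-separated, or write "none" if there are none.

Target stage5 = [t=251, t=462].
stage6 [t=420, t=454] → during → yes.
stage7 [t=245, t=484] → contains → no.
stage8 [t=354, t=361] → during → yes.
stage9 [t=116, t=135] → before → no.
Result: stage6, stage8.

stage6, stage8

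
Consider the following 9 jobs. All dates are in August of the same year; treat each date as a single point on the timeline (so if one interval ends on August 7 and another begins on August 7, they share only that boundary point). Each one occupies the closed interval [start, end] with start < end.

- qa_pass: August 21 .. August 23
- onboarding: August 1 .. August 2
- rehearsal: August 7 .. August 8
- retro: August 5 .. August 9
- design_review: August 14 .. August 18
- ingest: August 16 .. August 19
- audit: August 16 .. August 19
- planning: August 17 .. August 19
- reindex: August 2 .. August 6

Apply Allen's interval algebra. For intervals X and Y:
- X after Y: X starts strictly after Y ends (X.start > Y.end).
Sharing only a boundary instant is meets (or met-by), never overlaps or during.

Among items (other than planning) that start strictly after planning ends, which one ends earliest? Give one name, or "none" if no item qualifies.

qa_pass

Target planning = [August 17, August 19].
audit [August 16, August 19] → finished-by → excluded.
design_review [August 14, August 18] → overlaps → excluded.
ingest [August 16, August 19] → finished-by → excluded.
onboarding [August 1, August 2] → before → excluded.
qa_pass [August 21, August 23] → after → candidate.
rehearsal [August 7, August 8] → before → excluded.
reindex [August 2, August 6] → before → excluded.
retro [August 5, August 9] → before → excluded.
Among candidates, earliest end is August 23 → qa_pass.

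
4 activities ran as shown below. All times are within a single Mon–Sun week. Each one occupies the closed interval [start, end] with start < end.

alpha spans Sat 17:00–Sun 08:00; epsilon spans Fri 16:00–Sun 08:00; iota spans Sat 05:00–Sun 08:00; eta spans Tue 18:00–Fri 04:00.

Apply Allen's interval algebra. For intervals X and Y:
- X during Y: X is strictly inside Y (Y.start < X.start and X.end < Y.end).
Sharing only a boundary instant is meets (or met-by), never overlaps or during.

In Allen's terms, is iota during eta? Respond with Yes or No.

iota = [Sat 05:00, Sun 08:00], eta = [Tue 18:00, Fri 04:00].
Actual relation of iota to eta: after.
Asked whether 'during' holds → No.

No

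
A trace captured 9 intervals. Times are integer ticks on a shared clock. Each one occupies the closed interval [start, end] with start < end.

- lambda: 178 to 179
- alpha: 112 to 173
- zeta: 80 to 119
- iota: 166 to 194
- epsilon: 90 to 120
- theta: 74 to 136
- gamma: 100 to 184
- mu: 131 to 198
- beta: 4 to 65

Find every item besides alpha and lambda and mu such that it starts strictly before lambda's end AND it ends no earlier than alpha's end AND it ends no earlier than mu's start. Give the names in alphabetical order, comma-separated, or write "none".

Conditions: its start is strictly before lambda's end (X.start < 179) AND its end is no earlier than alpha's end (X.end >= 173) AND its end is no earlier than mu's start (X.end >= 131).
beta: start 4 < 179? ✓; end 65 >= 173? ✗; end 65 >= 131? ✗ → no.
epsilon: start 90 < 179? ✓; end 120 >= 173? ✗; end 120 >= 131? ✗ → no.
gamma: start 100 < 179? ✓; end 184 >= 173? ✓; end 184 >= 131? ✓ → yes.
iota: start 166 < 179? ✓; end 194 >= 173? ✓; end 194 >= 131? ✓ → yes.
theta: start 74 < 179? ✓; end 136 >= 173? ✗; end 136 >= 131? ✓ → no.
zeta: start 80 < 179? ✓; end 119 >= 173? ✗; end 119 >= 131? ✗ → no.
Result: gamma, iota.

gamma, iota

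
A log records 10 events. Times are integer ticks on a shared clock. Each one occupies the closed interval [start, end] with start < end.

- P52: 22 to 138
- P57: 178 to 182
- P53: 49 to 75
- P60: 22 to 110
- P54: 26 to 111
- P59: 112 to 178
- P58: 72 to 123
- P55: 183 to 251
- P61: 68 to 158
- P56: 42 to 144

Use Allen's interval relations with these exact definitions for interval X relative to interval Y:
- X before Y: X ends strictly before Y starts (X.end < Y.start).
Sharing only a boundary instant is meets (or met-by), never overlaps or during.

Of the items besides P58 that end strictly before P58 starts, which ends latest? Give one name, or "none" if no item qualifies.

none

Target P58 = [72, 123].
P52 [22, 138] → contains → excluded.
P53 [49, 75] → overlaps → excluded.
P54 [26, 111] → overlaps → excluded.
P55 [183, 251] → after → excluded.
P56 [42, 144] → contains → excluded.
P57 [178, 182] → after → excluded.
P59 [112, 178] → overlapped-by → excluded.
P60 [22, 110] → overlaps → excluded.
P61 [68, 158] → contains → excluded.
No candidates → none.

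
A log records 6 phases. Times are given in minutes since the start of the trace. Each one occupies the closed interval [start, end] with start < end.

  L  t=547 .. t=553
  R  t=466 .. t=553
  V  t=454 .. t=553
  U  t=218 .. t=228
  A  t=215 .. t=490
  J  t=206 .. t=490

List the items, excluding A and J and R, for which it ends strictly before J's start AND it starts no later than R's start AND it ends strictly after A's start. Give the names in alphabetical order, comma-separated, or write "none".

Conditions: its end is strictly before J's start (X.end < t=206) AND its start is no later than R's start (X.start <= t=466) AND its end is strictly after A's start (X.end > t=215).
L: end t=553 < t=206? ✗; start t=547 <= t=466? ✗; end t=553 > t=215? ✓ → no.
U: end t=228 < t=206? ✗; start t=218 <= t=466? ✓; end t=228 > t=215? ✓ → no.
V: end t=553 < t=206? ✗; start t=454 <= t=466? ✓; end t=553 > t=215? ✓ → no.
Result: none.

none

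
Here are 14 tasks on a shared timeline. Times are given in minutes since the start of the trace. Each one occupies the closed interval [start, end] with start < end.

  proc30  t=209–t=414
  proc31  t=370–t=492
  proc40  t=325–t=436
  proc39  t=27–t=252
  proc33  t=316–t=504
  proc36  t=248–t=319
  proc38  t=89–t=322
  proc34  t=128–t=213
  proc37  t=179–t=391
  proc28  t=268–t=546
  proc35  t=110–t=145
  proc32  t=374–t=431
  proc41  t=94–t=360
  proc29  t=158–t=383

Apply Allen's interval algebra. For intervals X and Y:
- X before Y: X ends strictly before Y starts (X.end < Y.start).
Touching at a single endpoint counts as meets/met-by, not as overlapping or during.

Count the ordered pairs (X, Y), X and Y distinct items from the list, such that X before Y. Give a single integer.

Checking all 182 ordered pairs for relation 'before'; matching pairs in alphabetical order:
(proc34, proc28): proc34 before proc28 ✓
(proc34, proc31): proc34 before proc31 ✓
(proc34, proc32): proc34 before proc32 ✓
(proc34, proc33): proc34 before proc33 ✓
(proc34, proc36): proc34 before proc36 ✓
(proc34, proc40): proc34 before proc40 ✓
(proc35, proc28): proc35 before proc28 ✓
(proc35, proc29): proc35 before proc29 ✓
(proc35, proc30): proc35 before proc30 ✓
(proc35, proc31): proc35 before proc31 ✓
(proc35, proc32): proc35 before proc32 ✓
(proc35, proc33): proc35 before proc33 ✓
(proc35, proc36): proc35 before proc36 ✓
(proc35, proc37): proc35 before proc37 ✓
(proc35, proc40): proc35 before proc40 ✓
(proc36, proc31): proc36 before proc31 ✓
(proc36, proc32): proc36 before proc32 ✓
(proc36, proc40): proc36 before proc40 ✓
(proc38, proc31): proc38 before proc31 ✓
(proc38, proc32): proc38 before proc32 ✓
(proc38, proc40): proc38 before proc40 ✓
(proc39, proc28): proc39 before proc28 ✓
(proc39, proc31): proc39 before proc31 ✓
(proc39, proc32): proc39 before proc32 ✓
... plus 4 further pairs not listed.
Count: 28.

28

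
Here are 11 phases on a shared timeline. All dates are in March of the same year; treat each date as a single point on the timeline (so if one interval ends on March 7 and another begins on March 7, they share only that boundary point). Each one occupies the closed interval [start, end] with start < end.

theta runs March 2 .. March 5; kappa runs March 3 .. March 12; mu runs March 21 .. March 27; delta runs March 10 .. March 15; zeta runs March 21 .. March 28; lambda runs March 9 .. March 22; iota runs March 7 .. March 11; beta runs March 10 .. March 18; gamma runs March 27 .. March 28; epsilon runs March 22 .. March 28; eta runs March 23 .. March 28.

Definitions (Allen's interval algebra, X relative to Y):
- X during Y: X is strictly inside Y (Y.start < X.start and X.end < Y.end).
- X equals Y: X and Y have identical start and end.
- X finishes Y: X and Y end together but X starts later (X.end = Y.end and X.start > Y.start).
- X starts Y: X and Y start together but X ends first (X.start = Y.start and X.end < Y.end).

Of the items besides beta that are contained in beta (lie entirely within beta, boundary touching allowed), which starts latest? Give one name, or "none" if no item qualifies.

delta

Target beta = [March 10, March 18].
delta [March 10, March 15] → starts → candidate.
epsilon [March 22, March 28] → after → excluded.
eta [March 23, March 28] → after → excluded.
gamma [March 27, March 28] → after → excluded.
iota [March 7, March 11] → overlaps → excluded.
kappa [March 3, March 12] → overlaps → excluded.
lambda [March 9, March 22] → contains → excluded.
mu [March 21, March 27] → after → excluded.
theta [March 2, March 5] → before → excluded.
zeta [March 21, March 28] → after → excluded.
Among candidates, latest start is March 10 → delta.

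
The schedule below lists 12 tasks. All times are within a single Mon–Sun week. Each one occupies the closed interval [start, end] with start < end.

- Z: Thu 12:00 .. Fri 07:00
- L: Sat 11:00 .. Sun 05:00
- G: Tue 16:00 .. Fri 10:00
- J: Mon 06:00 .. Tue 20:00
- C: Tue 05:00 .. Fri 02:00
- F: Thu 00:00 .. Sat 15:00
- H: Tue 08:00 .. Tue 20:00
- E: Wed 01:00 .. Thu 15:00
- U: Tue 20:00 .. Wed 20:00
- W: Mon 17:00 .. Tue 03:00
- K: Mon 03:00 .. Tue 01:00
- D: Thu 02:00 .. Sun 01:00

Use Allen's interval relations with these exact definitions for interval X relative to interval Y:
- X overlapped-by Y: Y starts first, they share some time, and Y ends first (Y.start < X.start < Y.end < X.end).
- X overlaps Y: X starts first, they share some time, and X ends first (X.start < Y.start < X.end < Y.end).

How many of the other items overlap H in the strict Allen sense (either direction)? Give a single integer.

1

Target H = [Tue 08:00, Tue 20:00].
C [Tue 05:00, Fri 02:00] → contains → no.
D [Thu 02:00, Sun 01:00] → after → no.
E [Wed 01:00, Thu 15:00] → after → no.
F [Thu 00:00, Sat 15:00] → after → no.
G [Tue 16:00, Fri 10:00] → overlapped-by → counts.
J [Mon 06:00, Tue 20:00] → finished-by → no.
K [Mon 03:00, Tue 01:00] → before → no.
L [Sat 11:00, Sun 05:00] → after → no.
U [Tue 20:00, Wed 20:00] → met-by → no.
W [Mon 17:00, Tue 03:00] → before → no.
Z [Thu 12:00, Fri 07:00] → after → no.
Total: 1.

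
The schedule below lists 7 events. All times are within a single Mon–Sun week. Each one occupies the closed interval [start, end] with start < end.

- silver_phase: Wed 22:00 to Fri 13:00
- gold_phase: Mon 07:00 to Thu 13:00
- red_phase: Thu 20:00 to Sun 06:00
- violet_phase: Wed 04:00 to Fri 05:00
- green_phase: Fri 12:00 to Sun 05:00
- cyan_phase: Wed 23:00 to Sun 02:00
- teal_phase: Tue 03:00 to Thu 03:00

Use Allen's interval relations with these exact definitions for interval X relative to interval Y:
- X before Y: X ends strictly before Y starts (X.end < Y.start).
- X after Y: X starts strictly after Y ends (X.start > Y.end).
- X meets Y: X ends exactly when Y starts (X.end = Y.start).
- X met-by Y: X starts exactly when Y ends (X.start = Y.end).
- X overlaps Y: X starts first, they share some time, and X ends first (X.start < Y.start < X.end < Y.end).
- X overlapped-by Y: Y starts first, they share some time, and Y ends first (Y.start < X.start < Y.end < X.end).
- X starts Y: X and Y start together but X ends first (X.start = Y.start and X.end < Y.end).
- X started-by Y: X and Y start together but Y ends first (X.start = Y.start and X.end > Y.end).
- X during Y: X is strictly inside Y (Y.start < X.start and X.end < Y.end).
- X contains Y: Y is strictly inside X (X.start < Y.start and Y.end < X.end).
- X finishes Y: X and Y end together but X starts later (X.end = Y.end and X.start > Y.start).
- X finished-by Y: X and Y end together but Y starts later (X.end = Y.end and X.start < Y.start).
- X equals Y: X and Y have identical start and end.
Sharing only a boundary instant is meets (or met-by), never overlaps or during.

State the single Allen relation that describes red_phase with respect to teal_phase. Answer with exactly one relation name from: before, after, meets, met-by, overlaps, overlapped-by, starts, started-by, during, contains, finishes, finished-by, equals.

red_phase = [Thu 20:00, Sun 06:00]; teal_phase = [Tue 03:00, Thu 03:00].
Compare endpoints: red_phase.start > teal_phase.start, red_phase.start > teal_phase.end, red_phase.end > teal_phase.start, red_phase.end > teal_phase.end.
That pattern is 'after'.

after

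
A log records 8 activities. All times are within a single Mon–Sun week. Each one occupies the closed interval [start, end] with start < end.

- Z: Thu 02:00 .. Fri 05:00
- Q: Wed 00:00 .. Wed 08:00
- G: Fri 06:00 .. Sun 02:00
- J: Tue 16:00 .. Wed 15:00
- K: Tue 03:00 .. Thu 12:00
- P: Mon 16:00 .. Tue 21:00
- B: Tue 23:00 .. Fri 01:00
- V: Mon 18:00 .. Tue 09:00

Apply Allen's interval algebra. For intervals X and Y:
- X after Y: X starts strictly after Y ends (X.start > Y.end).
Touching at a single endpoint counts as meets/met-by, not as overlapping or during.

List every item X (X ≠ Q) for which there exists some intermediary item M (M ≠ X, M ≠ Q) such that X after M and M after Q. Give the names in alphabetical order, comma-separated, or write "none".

G

Target Q = [Wed 00:00, Wed 08:00].
Intermediaries M with M after Q: G, Z.
Via G — items with X after G: none.
Via Z — items with X after Z: G.
Union: G.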